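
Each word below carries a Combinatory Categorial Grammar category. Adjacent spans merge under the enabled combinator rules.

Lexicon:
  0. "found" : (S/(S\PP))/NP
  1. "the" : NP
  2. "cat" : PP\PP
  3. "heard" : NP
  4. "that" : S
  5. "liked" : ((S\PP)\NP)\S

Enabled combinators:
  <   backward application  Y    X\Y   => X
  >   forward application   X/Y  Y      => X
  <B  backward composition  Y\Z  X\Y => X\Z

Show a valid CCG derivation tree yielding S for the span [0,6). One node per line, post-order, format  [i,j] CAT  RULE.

[0,1] (S/(S\PP))/NP  lex  "found"
[1,2] NP  lex  "the"
[0,2] S/(S\PP)  >  k=1
[2,3] PP\PP  lex  "cat"
[3,4] NP  lex  "heard"
[4,5] S  lex  "that"
[5,6] ((S\PP)\NP)\S  lex  "liked"
[4,6] (S\PP)\NP  <  k=5
[3,6] S\PP  <  k=4
[2,6] S\PP  <B  k=3
[0,6] S  >  k=2

[0,6] S   >
  [0,2] S/(S\PP)   >
    [0,1] "found" : (S/(S\PP))/NP
    [1,2] "the" : NP
  [2,6] S\PP   <B
    [2,3] "cat" : PP\PP
    [3,6] S\PP   <
      [3,4] "heard" : NP
      [4,6] (S\PP)\NP   <
        [4,5] "that" : S
        [5,6] "liked" : ((S\PP)\NP)\S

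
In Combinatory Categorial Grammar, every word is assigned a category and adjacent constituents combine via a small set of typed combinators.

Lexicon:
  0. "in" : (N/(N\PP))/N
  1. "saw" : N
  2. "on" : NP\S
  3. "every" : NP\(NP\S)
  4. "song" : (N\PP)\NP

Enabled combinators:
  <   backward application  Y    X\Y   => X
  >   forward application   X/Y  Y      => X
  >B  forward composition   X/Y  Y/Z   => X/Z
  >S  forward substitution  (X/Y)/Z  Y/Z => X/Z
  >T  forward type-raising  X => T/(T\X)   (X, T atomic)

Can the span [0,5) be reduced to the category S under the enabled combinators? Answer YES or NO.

(N/(N\PP))/N N NP\S NP\(NP\S) (N\PP)\NP
CKY chart[0,5] = {N, N/(N\N), NP/(NP\N), PP/(PP\N), S/(S\N)}; S ∉ chart

NO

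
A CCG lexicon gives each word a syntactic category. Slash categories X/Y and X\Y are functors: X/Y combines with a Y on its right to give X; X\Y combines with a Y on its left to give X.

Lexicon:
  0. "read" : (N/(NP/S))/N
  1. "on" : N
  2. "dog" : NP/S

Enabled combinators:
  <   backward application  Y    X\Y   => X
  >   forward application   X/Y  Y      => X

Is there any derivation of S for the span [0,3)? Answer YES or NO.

NO

(N/(NP/S))/N N NP/S
CKY chart[0,3] = {N}; S ∉ chart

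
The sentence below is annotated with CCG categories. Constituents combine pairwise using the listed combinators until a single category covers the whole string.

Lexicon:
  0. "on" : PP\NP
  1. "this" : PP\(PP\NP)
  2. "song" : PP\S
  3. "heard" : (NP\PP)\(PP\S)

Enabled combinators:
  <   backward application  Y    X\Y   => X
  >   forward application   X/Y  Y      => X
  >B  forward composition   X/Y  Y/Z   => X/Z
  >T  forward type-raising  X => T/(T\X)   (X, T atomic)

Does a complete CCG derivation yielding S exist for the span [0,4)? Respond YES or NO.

NO

PP\NP PP\(PP\NP) PP\S (NP\PP)\(PP\S)
CKY chart[0,4] = {N/(N\NP), NP, NP/(NP\NP), PP/(PP\NP), S/(S\NP)}; S ∉ chart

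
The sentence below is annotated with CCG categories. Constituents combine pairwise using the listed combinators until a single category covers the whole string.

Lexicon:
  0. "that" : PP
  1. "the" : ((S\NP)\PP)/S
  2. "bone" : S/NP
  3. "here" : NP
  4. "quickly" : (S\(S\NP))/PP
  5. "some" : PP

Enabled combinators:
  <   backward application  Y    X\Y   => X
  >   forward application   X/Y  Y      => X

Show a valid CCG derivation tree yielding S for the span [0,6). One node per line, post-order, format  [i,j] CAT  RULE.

[0,6] S   <
  [0,4] S\NP   <
    [0,1] "that" : PP
    [1,4] (S\NP)\PP   >
      [1,2] "the" : ((S\NP)\PP)/S
      [2,4] S   >
        [2,3] "bone" : S/NP
        [3,4] "here" : NP
  [4,6] S\(S\NP)   >
    [4,5] "quickly" : (S\(S\NP))/PP
    [5,6] "some" : PP

[0,1] PP  lex  "that"
[1,2] ((S\NP)\PP)/S  lex  "the"
[2,3] S/NP  lex  "bone"
[3,4] NP  lex  "here"
[2,4] S  >  k=3
[1,4] (S\NP)\PP  >  k=2
[0,4] S\NP  <  k=1
[4,5] (S\(S\NP))/PP  lex  "quickly"
[5,6] PP  lex  "some"
[4,6] S\(S\NP)  >  k=5
[0,6] S  <  k=4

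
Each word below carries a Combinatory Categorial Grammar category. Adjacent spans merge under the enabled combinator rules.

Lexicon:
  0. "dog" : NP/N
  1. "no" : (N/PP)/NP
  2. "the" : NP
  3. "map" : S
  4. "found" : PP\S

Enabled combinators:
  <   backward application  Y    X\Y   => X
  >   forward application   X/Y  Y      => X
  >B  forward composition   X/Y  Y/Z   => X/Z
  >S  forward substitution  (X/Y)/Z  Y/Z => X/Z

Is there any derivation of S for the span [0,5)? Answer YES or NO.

NP/N (N/PP)/NP NP S PP\S
CKY chart[0,5] = {NP}; S ∉ chart

NO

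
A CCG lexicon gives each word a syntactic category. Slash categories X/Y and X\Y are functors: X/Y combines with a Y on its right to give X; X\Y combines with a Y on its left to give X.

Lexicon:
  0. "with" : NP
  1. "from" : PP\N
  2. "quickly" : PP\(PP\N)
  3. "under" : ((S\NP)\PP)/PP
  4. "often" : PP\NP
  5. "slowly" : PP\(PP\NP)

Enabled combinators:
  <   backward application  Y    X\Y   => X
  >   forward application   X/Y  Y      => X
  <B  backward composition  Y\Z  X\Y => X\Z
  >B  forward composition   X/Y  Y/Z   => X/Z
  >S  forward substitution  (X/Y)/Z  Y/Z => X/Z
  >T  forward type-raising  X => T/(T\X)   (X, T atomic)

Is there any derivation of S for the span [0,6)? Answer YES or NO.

[0,6] S   <
  [0,1] "with" : NP
  [1,6] S\NP   <
    [1,3] PP   <
      [1,2] "from" : PP\N
      [2,3] "quickly" : PP\(PP\N)
    [3,6] (S\NP)\PP   >
      [3,4] "under" : ((S\NP)\PP)/PP
      [4,6] PP   <
        [4,5] "often" : PP\NP
        [5,6] "slowly" : PP\(PP\NP)

YES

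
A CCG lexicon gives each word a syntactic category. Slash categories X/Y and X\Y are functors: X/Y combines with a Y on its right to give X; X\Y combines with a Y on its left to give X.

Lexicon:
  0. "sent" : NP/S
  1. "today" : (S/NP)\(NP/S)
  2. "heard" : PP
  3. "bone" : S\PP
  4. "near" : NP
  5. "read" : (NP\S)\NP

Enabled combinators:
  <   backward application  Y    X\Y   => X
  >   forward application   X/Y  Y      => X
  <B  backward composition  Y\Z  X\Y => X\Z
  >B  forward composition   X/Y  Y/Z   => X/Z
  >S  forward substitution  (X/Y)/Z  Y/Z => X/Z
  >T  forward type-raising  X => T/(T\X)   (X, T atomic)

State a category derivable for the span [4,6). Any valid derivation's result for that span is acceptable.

NP\S

[0,6] S   >
  [0,2] S/NP   <
    [0,1] "sent" : NP/S
    [1,2] "today" : (S/NP)\(NP/S)
  [2,6] NP   <
    [2,4] S   <
      [2,3] "heard" : PP
      [3,4] "bone" : S\PP
    [4,6] NP\S   <
      [4,5] "near" : NP
      [5,6] "read" : (NP\S)\NP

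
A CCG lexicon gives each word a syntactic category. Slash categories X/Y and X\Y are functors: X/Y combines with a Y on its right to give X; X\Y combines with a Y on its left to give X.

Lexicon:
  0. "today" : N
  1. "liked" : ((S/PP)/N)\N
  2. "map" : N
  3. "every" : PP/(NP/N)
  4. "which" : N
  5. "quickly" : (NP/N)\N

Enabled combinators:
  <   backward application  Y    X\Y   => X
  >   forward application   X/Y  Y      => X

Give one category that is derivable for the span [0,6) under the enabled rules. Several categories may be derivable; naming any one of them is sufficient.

[0,6] S   >
  [0,3] S/PP   >
    [0,2] (S/PP)/N   <
      [0,1] "today" : N
      [1,2] "liked" : ((S/PP)/N)\N
    [2,3] "map" : N
  [3,6] PP   >
    [3,4] "every" : PP/(NP/N)
    [4,6] NP/N   <
      [4,5] "which" : N
      [5,6] "quickly" : (NP/N)\N

S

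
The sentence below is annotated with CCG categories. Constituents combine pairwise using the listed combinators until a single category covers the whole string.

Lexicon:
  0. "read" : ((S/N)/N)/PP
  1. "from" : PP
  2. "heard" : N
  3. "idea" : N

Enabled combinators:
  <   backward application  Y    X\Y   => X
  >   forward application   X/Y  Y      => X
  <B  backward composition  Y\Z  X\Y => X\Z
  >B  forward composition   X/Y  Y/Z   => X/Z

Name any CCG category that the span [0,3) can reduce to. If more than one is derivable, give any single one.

[0,4] S   >
  [0,3] S/N   >
    [0,2] (S/N)/N   >
      [0,1] "read" : ((S/N)/N)/PP
      [1,2] "from" : PP
    [2,3] "heard" : N
  [3,4] "idea" : N

S/N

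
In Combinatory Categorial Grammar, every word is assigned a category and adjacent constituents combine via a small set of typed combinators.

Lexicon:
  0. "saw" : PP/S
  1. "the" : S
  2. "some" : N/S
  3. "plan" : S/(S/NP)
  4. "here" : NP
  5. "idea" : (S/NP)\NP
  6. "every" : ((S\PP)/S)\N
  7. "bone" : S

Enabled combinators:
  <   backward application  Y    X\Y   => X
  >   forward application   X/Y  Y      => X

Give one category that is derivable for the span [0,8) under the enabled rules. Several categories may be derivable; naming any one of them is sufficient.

S

[0,8] S   <
  [0,2] PP   >
    [0,1] "saw" : PP/S
    [1,2] "the" : S
  [2,8] S\PP   >
    [2,7] (S\PP)/S   <
      [2,6] N   >
        [2,3] "some" : N/S
        [3,6] S   >
          [3,4] "plan" : S/(S/NP)
          [4,6] S/NP   <
            [4,5] "here" : NP
            [5,6] "idea" : (S/NP)\NP
      [6,7] "every" : ((S\PP)/S)\N
    [7,8] "bone" : S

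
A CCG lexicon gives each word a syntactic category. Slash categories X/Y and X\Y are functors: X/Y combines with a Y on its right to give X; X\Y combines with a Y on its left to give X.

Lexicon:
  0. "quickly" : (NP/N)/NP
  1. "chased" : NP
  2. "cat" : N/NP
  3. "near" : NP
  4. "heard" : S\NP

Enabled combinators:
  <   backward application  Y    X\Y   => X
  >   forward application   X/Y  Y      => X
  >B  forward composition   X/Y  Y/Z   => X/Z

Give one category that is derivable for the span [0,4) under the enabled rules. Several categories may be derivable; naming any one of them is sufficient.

[0,5] S   <
  [0,4] NP   >
    [0,2] NP/N   >
      [0,1] "quickly" : (NP/N)/NP
      [1,2] "chased" : NP
    [2,4] N   >
      [2,3] "cat" : N/NP
      [3,4] "near" : NP
  [4,5] "heard" : S\NP

NP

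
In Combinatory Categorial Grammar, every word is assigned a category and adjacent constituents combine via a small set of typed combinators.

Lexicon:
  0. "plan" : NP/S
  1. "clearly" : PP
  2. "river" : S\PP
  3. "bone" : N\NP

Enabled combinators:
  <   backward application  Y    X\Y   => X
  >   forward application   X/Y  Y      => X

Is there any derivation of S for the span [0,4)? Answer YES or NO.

NP/S PP S\PP N\NP
CKY chart[0,4] = {N}; S ∉ chart

NO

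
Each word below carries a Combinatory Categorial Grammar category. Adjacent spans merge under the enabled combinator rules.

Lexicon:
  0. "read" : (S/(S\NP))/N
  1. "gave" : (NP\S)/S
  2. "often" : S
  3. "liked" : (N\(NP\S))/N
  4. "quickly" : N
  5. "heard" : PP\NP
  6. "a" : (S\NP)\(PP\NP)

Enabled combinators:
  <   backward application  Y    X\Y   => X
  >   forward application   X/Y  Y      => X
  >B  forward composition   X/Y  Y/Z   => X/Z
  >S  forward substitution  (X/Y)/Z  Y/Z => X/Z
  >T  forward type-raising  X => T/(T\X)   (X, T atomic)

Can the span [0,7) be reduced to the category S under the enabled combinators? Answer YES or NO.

[0,7] S   >
  [0,5] S/(S\NP)   >
    [0,1] "read" : (S/(S\NP))/N
    [1,5] N   <
      [1,3] NP\S   >
        [1,2] "gave" : (NP\S)/S
        [2,3] "often" : S
      [3,5] N\(NP\S)   >
        [3,4] "liked" : (N\(NP\S))/N
        [4,5] "quickly" : N
  [5,7] S\NP   <
    [5,6] "heard" : PP\NP
    [6,7] "a" : (S\NP)\(PP\NP)

YES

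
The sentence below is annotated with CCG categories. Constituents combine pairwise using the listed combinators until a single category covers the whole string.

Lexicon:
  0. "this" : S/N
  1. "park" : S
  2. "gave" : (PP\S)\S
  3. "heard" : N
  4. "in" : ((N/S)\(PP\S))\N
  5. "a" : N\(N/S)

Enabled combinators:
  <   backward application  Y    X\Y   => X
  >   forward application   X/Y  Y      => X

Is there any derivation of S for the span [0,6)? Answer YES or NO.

[0,6] S   >
  [0,1] "this" : S/N
  [1,6] N   <
    [1,5] N/S   <
      [1,3] PP\S   <
        [1,2] "park" : S
        [2,3] "gave" : (PP\S)\S
      [3,5] (N/S)\(PP\S)   <
        [3,4] "heard" : N
        [4,5] "in" : ((N/S)\(PP\S))\N
    [5,6] "a" : N\(N/S)

YES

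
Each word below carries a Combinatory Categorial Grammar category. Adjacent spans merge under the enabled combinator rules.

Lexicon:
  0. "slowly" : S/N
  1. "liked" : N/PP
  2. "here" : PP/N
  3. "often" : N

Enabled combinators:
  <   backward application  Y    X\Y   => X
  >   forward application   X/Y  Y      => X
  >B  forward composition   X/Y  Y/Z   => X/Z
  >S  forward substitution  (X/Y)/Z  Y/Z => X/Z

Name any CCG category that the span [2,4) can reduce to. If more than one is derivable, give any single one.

[0,4] S   >
  [0,2] S/PP   >B
    [0,1] "slowly" : S/N
    [1,2] "liked" : N/PP
  [2,4] PP   >
    [2,3] "here" : PP/N
    [3,4] "often" : N

PP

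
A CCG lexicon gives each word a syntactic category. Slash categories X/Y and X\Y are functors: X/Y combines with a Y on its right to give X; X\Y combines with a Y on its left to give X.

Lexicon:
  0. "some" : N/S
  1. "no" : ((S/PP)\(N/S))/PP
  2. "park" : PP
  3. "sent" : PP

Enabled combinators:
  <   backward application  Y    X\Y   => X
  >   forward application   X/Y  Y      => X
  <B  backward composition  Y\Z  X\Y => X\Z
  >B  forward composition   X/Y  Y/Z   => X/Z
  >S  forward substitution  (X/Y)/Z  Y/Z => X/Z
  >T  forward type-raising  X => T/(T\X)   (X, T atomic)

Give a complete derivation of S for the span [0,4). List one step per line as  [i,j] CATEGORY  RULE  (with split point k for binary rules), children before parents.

[0,1] N/S  lex  "some"
[1,2] ((S/PP)\(N/S))/PP  lex  "no"
[2,3] PP  lex  "park"
[1,3] (S/PP)\(N/S)  >  k=2
[0,3] S/PP  <  k=1
[3,4] PP  lex  "sent"
[0,4] S  >  k=3

[0,4] S   >
  [0,3] S/PP   <
    [0,1] "some" : N/S
    [1,3] (S/PP)\(N/S)   >
      [1,2] "no" : ((S/PP)\(N/S))/PP
      [2,3] "park" : PP
  [3,4] "sent" : PP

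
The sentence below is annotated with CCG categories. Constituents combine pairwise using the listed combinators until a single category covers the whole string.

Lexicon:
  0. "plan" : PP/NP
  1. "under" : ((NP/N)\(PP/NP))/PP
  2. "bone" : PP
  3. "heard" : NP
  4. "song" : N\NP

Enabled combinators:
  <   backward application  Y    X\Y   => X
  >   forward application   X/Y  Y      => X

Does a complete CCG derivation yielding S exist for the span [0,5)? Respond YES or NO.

NO

PP/NP ((NP/N)\(PP/NP))/PP PP NP N\NP
CKY chart[0,5] = {NP}; S ∉ chart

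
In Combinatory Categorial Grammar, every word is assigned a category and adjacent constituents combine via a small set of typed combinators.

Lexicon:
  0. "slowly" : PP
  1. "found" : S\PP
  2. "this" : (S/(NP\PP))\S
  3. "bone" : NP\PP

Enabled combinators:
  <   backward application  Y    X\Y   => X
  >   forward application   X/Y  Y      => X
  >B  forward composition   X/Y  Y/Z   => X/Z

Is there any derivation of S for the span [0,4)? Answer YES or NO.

[0,4] S   >
  [0,3] S/(NP\PP)   <
    [0,2] S   <
      [0,1] "slowly" : PP
      [1,2] "found" : S\PP
    [2,3] "this" : (S/(NP\PP))\S
  [3,4] "bone" : NP\PP

YES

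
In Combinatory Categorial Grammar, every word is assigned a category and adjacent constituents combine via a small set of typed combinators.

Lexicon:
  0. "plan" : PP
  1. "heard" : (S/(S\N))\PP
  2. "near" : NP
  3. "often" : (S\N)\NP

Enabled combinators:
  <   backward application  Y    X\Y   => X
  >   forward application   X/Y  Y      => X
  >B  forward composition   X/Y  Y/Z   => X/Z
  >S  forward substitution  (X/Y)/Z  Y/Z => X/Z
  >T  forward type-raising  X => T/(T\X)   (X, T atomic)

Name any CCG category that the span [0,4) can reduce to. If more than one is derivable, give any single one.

S

[0,4] S   >
  [0,2] S/(S\N)   <
    [0,1] "plan" : PP
    [1,2] "heard" : (S/(S\N))\PP
  [2,4] S\N   <
    [2,3] "near" : NP
    [3,4] "often" : (S\N)\NP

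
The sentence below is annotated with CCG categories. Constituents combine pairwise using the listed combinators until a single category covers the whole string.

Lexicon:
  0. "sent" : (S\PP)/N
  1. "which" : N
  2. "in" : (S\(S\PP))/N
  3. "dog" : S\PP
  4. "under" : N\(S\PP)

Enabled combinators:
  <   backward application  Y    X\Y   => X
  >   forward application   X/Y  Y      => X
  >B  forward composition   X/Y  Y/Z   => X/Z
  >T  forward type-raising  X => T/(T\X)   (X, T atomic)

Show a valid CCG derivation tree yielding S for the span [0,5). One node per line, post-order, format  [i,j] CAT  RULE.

[0,5] S   <
  [0,2] S\PP   >
    [0,1] "sent" : (S\PP)/N
    [1,2] "which" : N
  [2,5] S\(S\PP)   >
    [2,3] "in" : (S\(S\PP))/N
    [3,5] N   <
      [3,4] "dog" : S\PP
      [4,5] "under" : N\(S\PP)

[0,1] (S\PP)/N  lex  "sent"
[1,2] N  lex  "which"
[0,2] S\PP  >  k=1
[2,3] (S\(S\PP))/N  lex  "in"
[3,4] S\PP  lex  "dog"
[4,5] N\(S\PP)  lex  "under"
[3,5] N  <  k=4
[2,5] S\(S\PP)  >  k=3
[0,5] S  <  k=2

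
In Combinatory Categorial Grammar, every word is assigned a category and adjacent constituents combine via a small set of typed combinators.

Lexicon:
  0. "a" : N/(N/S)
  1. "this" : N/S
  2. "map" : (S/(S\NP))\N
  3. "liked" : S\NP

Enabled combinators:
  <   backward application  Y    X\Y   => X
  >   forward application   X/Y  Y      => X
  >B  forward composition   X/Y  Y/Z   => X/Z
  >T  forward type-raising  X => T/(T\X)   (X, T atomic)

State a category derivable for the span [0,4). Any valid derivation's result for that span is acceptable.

S

[0,4] S   >
  [0,3] S/(S\NP)   <
    [0,2] N   >
      [0,1] "a" : N/(N/S)
      [1,2] "this" : N/S
    [2,3] "map" : (S/(S\NP))\N
  [3,4] "liked" : S\NP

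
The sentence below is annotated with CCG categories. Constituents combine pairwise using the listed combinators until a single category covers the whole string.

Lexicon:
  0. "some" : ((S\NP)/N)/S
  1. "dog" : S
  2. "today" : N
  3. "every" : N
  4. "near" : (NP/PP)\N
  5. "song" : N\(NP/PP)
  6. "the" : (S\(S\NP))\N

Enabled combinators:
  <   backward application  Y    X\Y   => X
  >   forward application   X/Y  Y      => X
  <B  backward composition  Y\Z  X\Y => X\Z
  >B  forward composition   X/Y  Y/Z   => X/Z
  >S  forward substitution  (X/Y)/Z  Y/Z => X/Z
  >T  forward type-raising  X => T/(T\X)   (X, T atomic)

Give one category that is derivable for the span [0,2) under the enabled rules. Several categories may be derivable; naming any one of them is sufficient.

(S\NP)/N

[0,7] S   <
  [0,3] S\NP   >
    [0,2] (S\NP)/N   >
      [0,1] "some" : ((S\NP)/N)/S
      [1,2] "dog" : S
    [2,3] "today" : N
  [3,7] S\(S\NP)   <
    [3,6] N   <
      [3,5] NP/PP   <
        [3,4] "every" : N
        [4,5] "near" : (NP/PP)\N
      [5,6] "song" : N\(NP/PP)
    [6,7] "the" : (S\(S\NP))\N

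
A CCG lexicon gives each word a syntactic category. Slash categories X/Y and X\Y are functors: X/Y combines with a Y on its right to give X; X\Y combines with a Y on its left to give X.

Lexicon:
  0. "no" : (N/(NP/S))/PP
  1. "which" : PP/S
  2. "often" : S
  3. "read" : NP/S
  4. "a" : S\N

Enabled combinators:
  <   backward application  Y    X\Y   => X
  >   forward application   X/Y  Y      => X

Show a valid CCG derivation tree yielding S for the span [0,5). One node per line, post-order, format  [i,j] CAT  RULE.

[0,5] S   <
  [0,4] N   >
    [0,3] N/(NP/S)   >
      [0,1] "no" : (N/(NP/S))/PP
      [1,3] PP   >
        [1,2] "which" : PP/S
        [2,3] "often" : S
    [3,4] "read" : NP/S
  [4,5] "a" : S\N

[0,1] (N/(NP/S))/PP  lex  "no"
[1,2] PP/S  lex  "which"
[2,3] S  lex  "often"
[1,3] PP  >  k=2
[0,3] N/(NP/S)  >  k=1
[3,4] NP/S  lex  "read"
[0,4] N  >  k=3
[4,5] S\N  lex  "a"
[0,5] S  <  k=4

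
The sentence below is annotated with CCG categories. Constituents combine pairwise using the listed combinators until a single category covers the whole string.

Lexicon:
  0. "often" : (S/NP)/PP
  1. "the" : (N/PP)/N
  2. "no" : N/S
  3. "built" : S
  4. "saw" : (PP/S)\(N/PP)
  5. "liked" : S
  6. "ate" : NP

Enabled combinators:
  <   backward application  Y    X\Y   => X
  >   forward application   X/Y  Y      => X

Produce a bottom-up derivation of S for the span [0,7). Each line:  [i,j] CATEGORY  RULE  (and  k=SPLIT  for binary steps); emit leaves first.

[0,1] (S/NP)/PP  lex  "often"
[1,2] (N/PP)/N  lex  "the"
[2,3] N/S  lex  "no"
[3,4] S  lex  "built"
[2,4] N  >  k=3
[1,4] N/PP  >  k=2
[4,5] (PP/S)\(N/PP)  lex  "saw"
[1,5] PP/S  <  k=4
[5,6] S  lex  "liked"
[1,6] PP  >  k=5
[0,6] S/NP  >  k=1
[6,7] NP  lex  "ate"
[0,7] S  >  k=6

[0,7] S   >
  [0,6] S/NP   >
    [0,1] "often" : (S/NP)/PP
    [1,6] PP   >
      [1,5] PP/S   <
        [1,4] N/PP   >
          [1,2] "the" : (N/PP)/N
          [2,4] N   >
            [2,3] "no" : N/S
            [3,4] "built" : S
        [4,5] "saw" : (PP/S)\(N/PP)
      [5,6] "liked" : S
  [6,7] "ate" : NP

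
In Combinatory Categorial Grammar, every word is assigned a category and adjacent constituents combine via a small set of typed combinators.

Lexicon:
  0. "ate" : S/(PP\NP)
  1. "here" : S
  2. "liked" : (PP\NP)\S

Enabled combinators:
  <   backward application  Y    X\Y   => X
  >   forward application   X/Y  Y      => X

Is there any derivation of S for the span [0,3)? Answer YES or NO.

[0,3] S   >
  [0,1] "ate" : S/(PP\NP)
  [1,3] PP\NP   <
    [1,2] "here" : S
    [2,3] "liked" : (PP\NP)\S

YES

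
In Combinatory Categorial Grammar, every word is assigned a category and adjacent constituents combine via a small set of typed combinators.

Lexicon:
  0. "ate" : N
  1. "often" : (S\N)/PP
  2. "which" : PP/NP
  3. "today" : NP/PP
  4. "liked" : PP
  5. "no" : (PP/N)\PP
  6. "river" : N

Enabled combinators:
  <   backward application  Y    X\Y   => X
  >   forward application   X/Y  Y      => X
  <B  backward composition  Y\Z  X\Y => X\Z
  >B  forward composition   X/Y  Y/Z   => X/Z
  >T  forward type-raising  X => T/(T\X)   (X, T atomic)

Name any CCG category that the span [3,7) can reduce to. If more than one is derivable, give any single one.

NP

[0,7] S   >
  [0,3] S/NP   >B
    [0,2] S/PP   >B
      [0,1] S/(S\N)   >T
        [0,1] "ate" : N
      [1,2] "often" : (S\N)/PP
    [2,3] "which" : PP/NP
  [3,7] NP   >
    [3,6] NP/N   >B
      [3,4] "today" : NP/PP
      [4,6] PP/N   <
        [4,5] "liked" : PP
        [5,6] "no" : (PP/N)\PP
    [6,7] "river" : N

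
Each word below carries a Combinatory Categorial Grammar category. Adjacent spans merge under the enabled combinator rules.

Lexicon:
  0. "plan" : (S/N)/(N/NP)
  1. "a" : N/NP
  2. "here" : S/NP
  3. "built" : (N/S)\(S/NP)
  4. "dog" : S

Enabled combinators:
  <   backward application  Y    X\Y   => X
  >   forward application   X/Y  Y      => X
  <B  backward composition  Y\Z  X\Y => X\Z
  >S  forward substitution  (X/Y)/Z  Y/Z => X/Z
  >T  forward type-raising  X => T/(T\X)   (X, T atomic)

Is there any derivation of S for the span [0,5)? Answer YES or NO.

[0,5] S   >
  [0,2] S/N   >
    [0,1] "plan" : (S/N)/(N/NP)
    [1,2] "a" : N/NP
  [2,5] N   >
    [2,4] N/S   <
      [2,3] "here" : S/NP
      [3,4] "built" : (N/S)\(S/NP)
    [4,5] "dog" : S

YES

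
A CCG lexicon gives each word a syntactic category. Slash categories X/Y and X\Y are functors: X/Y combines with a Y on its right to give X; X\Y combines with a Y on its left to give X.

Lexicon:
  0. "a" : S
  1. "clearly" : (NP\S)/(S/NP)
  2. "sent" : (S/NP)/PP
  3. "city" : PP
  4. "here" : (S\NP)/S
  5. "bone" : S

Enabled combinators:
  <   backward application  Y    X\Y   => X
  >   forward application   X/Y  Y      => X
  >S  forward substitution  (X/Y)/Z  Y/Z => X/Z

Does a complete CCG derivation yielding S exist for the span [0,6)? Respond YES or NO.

[0,6] S   <
  [0,4] NP   <
    [0,1] "a" : S
    [1,4] NP\S   >
      [1,2] "clearly" : (NP\S)/(S/NP)
      [2,4] S/NP   >
        [2,3] "sent" : (S/NP)/PP
        [3,4] "city" : PP
  [4,6] S\NP   >
    [4,5] "here" : (S\NP)/S
    [5,6] "bone" : S

YES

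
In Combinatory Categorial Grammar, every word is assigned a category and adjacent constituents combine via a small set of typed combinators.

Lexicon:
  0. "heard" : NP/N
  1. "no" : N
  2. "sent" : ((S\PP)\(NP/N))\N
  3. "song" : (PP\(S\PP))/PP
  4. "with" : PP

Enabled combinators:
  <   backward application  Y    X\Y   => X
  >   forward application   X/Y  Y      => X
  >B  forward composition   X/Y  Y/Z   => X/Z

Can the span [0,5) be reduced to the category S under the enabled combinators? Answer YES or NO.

NO

NP/N N ((S\PP)\(NP/N))\N (PP\(S\PP))/PP PP
CKY chart[0,5] = {PP}; S ∉ chart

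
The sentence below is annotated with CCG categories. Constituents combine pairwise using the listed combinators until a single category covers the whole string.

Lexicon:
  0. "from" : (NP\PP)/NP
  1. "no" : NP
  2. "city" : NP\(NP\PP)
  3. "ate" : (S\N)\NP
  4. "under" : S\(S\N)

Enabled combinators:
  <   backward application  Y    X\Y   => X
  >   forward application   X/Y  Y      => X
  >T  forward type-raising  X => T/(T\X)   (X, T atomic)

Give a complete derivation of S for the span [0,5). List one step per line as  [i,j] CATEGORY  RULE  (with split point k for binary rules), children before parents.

[0,1] (NP\PP)/NP  lex  "from"
[1,2] NP  lex  "no"
[0,2] NP\PP  >  k=1
[2,3] NP\(NP\PP)  lex  "city"
[0,3] NP  <  k=2
[3,4] (S\N)\NP  lex  "ate"
[0,4] S\N  <  k=3
[4,5] S\(S\N)  lex  "under"
[0,5] S  <  k=4

[0,5] S   <
  [0,4] S\N   <
    [0,3] NP   <
      [0,2] NP\PP   >
        [0,1] "from" : (NP\PP)/NP
        [1,2] "no" : NP
      [2,3] "city" : NP\(NP\PP)
    [3,4] "ate" : (S\N)\NP
  [4,5] "under" : S\(S\N)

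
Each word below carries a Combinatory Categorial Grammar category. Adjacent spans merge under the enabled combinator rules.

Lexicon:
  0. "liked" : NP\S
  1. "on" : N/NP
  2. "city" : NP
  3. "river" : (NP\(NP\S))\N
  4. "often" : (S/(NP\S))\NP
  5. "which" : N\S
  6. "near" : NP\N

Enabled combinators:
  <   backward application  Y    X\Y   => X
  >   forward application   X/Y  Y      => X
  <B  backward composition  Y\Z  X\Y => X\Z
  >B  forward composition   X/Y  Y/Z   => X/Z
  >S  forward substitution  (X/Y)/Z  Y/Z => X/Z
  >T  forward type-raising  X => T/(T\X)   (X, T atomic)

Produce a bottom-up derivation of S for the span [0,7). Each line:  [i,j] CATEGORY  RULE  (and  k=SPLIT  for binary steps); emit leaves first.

[0,1] NP\S  lex  "liked"
[1,2] N/NP  lex  "on"
[2,3] NP  lex  "city"
[1,3] N  >  k=2
[3,4] (NP\(NP\S))\N  lex  "river"
[1,4] NP\(NP\S)  <  k=3
[0,4] NP  <  k=1
[4,5] (S/(NP\S))\NP  lex  "often"
[0,5] S/(NP\S)  <  k=4
[5,6] N\S  lex  "which"
[6,7] NP\N  lex  "near"
[5,7] NP\S  <B  k=6
[0,7] S  >  k=5

[0,7] S   >
  [0,5] S/(NP\S)   <
    [0,4] NP   <
      [0,1] "liked" : NP\S
      [1,4] NP\(NP\S)   <
        [1,3] N   >
          [1,2] "on" : N/NP
          [2,3] "city" : NP
        [3,4] "river" : (NP\(NP\S))\N
    [4,5] "often" : (S/(NP\S))\NP
  [5,7] NP\S   <B
    [5,6] "which" : N\S
    [6,7] "near" : NP\N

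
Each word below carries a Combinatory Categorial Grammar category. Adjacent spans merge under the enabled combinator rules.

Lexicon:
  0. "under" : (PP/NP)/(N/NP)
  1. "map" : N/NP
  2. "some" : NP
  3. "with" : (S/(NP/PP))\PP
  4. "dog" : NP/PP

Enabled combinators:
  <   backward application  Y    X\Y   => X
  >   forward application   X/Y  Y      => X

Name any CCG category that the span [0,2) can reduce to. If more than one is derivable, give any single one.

[0,5] S   >
  [0,4] S/(NP/PP)   <
    [0,3] PP   >
      [0,2] PP/NP   >
        [0,1] "under" : (PP/NP)/(N/NP)
        [1,2] "map" : N/NP
      [2,3] "some" : NP
    [3,4] "with" : (S/(NP/PP))\PP
  [4,5] "dog" : NP/PP

PP/NP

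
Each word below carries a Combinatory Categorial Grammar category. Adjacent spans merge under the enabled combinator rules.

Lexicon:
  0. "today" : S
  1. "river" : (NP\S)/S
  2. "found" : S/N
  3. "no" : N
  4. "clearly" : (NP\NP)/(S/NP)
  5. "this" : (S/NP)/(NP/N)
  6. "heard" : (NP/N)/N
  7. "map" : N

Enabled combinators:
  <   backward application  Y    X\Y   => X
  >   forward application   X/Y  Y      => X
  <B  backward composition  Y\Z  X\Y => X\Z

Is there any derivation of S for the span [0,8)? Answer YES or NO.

S (NP\S)/S S/N N (NP\NP)/(S/NP) (S/NP)/(NP/N) (NP/N)/N N
CKY chart[0,8] = {NP}; S ∉ chart

NO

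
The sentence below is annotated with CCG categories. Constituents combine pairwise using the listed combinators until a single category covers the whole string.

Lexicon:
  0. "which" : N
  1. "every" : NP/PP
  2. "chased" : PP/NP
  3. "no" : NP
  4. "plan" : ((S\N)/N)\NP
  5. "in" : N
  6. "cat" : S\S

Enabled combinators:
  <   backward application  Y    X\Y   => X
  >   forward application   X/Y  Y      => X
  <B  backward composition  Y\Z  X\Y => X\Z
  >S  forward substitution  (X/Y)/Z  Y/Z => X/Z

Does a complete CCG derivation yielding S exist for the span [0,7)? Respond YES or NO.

YES

[0,7] S   <
  [0,1] "which" : N
  [1,7] S\N   <B
    [1,6] S\N   >
      [1,5] (S\N)/N   <
        [1,4] NP   >
          [1,2] "every" : NP/PP
          [2,4] PP   >
            [2,3] "chased" : PP/NP
            [3,4] "no" : NP
        [4,5] "plan" : ((S\N)/N)\NP
      [5,6] "in" : N
    [6,7] "cat" : S\S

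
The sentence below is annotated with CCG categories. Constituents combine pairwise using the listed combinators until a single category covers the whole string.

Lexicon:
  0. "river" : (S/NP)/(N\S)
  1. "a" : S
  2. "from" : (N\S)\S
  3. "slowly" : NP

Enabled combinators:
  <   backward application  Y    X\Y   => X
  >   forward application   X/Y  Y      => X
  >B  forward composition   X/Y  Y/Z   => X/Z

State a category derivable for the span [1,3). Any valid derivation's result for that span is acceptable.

[0,4] S   >
  [0,3] S/NP   >
    [0,1] "river" : (S/NP)/(N\S)
    [1,3] N\S   <
      [1,2] "a" : S
      [2,3] "from" : (N\S)\S
  [3,4] "slowly" : NP

N\S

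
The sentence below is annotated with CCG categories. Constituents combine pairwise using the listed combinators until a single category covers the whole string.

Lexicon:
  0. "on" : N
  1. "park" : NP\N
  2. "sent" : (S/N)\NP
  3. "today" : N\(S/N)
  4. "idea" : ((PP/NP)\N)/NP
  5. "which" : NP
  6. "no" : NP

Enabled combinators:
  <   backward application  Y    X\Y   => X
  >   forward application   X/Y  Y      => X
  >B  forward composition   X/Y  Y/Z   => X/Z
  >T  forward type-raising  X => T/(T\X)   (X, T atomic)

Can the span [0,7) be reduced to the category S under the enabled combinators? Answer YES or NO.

N NP\N (S/N)\NP N\(S/N) ((PP/NP)\N)/NP NP NP
CKY chart[0,7] = {N/(N\PP), NP/(NP\PP), PP, PP/(NP\NP), PP/(PP\PP), S/(S\PP)}; S ∉ chart

NO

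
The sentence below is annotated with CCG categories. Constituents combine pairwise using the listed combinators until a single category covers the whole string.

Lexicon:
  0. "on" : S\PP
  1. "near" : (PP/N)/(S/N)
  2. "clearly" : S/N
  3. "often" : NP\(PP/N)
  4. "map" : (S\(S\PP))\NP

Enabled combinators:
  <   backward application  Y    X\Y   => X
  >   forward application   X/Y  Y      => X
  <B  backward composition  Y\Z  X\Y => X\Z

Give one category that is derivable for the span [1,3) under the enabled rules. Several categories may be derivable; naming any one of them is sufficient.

PP/N

[0,5] S   <
  [0,1] "on" : S\PP
  [1,5] S\(S\PP)   <
    [1,4] NP   <
      [1,3] PP/N   >
        [1,2] "near" : (PP/N)/(S/N)
        [2,3] "clearly" : S/N
      [3,4] "often" : NP\(PP/N)
    [4,5] "map" : (S\(S\PP))\NP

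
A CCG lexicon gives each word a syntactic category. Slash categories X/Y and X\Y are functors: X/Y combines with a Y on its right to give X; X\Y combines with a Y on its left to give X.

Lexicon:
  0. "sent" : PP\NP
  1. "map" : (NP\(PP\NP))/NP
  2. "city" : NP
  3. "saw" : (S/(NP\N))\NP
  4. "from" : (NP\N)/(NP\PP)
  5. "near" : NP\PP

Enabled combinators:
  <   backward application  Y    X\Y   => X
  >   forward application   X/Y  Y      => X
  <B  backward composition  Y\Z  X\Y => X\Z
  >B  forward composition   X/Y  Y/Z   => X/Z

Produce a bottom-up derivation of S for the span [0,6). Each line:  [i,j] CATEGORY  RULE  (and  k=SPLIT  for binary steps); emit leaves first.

[0,6] S   >
  [0,4] S/(NP\N)   <
    [0,3] NP   <
      [0,1] "sent" : PP\NP
      [1,3] NP\(PP\NP)   >
        [1,2] "map" : (NP\(PP\NP))/NP
        [2,3] "city" : NP
    [3,4] "saw" : (S/(NP\N))\NP
  [4,6] NP\N   >
    [4,5] "from" : (NP\N)/(NP\PP)
    [5,6] "near" : NP\PP

[0,1] PP\NP  lex  "sent"
[1,2] (NP\(PP\NP))/NP  lex  "map"
[2,3] NP  lex  "city"
[1,3] NP\(PP\NP)  >  k=2
[0,3] NP  <  k=1
[3,4] (S/(NP\N))\NP  lex  "saw"
[0,4] S/(NP\N)  <  k=3
[4,5] (NP\N)/(NP\PP)  lex  "from"
[5,6] NP\PP  lex  "near"
[4,6] NP\N  >  k=5
[0,6] S  >  k=4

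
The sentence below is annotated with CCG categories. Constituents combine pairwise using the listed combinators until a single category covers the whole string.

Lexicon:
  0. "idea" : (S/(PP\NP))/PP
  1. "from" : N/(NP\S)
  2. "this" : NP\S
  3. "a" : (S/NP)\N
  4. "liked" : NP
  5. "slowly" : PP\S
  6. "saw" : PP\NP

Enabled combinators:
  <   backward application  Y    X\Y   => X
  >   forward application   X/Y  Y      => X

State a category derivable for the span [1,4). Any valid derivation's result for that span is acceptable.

S/NP

[0,7] S   >
  [0,6] S/(PP\NP)   >
    [0,1] "idea" : (S/(PP\NP))/PP
    [1,6] PP   <
      [1,5] S   >
        [1,4] S/NP   <
          [1,3] N   >
            [1,2] "from" : N/(NP\S)
            [2,3] "this" : NP\S
          [3,4] "a" : (S/NP)\N
        [4,5] "liked" : NP
      [5,6] "slowly" : PP\S
  [6,7] "saw" : PP\NP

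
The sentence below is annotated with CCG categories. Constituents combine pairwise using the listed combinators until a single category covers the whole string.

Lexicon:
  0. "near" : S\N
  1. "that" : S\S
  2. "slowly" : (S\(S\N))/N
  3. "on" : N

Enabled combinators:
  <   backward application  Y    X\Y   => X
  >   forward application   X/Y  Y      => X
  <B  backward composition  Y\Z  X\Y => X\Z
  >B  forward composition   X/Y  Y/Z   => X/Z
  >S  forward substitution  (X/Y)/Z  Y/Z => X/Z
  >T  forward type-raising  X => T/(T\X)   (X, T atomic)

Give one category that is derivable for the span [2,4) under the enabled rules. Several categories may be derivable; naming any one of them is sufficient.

[0,4] S   <
  [0,2] S\N   <B
    [0,1] "near" : S\N
    [1,2] "that" : S\S
  [2,4] S\(S\N)   >
    [2,3] "slowly" : (S\(S\N))/N
    [3,4] "on" : N

S\(S\N)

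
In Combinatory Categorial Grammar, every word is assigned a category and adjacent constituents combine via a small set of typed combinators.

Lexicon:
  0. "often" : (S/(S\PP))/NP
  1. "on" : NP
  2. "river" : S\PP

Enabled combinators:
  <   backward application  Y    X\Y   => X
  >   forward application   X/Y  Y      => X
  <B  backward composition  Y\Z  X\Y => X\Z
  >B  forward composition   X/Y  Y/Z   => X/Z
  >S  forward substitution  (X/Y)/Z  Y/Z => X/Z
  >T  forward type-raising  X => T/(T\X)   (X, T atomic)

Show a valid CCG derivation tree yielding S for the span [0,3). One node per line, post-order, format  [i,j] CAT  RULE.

[0,1] (S/(S\PP))/NP  lex  "often"
[1,2] NP  lex  "on"
[0,2] S/(S\PP)  >  k=1
[2,3] S\PP  lex  "river"
[0,3] S  >  k=2

[0,3] S   >
  [0,2] S/(S\PP)   >
    [0,1] "often" : (S/(S\PP))/NP
    [1,2] "on" : NP
  [2,3] "river" : S\PP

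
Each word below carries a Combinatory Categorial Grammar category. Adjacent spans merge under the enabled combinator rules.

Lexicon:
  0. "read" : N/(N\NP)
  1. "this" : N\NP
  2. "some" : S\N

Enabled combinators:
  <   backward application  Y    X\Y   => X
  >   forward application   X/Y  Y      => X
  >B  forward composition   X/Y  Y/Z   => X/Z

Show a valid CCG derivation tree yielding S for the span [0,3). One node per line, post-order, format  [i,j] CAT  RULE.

[0,3] S   <
  [0,2] N   >
    [0,1] "read" : N/(N\NP)
    [1,2] "this" : N\NP
  [2,3] "some" : S\N

[0,1] N/(N\NP)  lex  "read"
[1,2] N\NP  lex  "this"
[0,2] N  >  k=1
[2,3] S\N  lex  "some"
[0,3] S  <  k=2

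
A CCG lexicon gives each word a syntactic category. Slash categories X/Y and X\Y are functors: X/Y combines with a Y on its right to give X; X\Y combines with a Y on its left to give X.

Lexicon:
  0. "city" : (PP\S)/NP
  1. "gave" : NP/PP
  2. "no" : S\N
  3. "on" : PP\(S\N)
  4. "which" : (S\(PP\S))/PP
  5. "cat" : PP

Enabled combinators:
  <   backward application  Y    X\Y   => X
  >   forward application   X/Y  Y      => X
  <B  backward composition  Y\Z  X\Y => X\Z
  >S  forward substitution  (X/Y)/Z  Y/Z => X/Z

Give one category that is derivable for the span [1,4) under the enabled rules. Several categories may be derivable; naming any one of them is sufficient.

[0,6] S   <
  [0,4] PP\S   >
    [0,1] "city" : (PP\S)/NP
    [1,4] NP   >
      [1,2] "gave" : NP/PP
      [2,4] PP   <
        [2,3] "no" : S\N
        [3,4] "on" : PP\(S\N)
  [4,6] S\(PP\S)   >
    [4,5] "which" : (S\(PP\S))/PP
    [5,6] "cat" : PP

NP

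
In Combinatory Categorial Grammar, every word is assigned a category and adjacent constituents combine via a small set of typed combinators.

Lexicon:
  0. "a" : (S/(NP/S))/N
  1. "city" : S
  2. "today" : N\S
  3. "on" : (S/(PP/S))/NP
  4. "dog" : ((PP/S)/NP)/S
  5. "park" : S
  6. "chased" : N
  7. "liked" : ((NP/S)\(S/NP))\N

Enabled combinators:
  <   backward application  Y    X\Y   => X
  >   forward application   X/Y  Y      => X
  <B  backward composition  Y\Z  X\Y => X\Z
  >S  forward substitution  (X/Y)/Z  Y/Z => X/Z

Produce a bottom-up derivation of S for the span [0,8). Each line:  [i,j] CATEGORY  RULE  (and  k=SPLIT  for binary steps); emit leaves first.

[0,8] S   >
  [0,3] S/(NP/S)   >
    [0,1] "a" : (S/(NP/S))/N
    [1,3] N   <
      [1,2] "city" : S
      [2,3] "today" : N\S
  [3,8] NP/S   <
    [3,6] S/NP   >S
      [3,4] "on" : (S/(PP/S))/NP
      [4,6] (PP/S)/NP   >
        [4,5] "dog" : ((PP/S)/NP)/S
        [5,6] "park" : S
    [6,8] (NP/S)\(S/NP)   <
      [6,7] "chased" : N
      [7,8] "liked" : ((NP/S)\(S/NP))\N

[0,1] (S/(NP/S))/N  lex  "a"
[1,2] S  lex  "city"
[2,3] N\S  lex  "today"
[1,3] N  <  k=2
[0,3] S/(NP/S)  >  k=1
[3,4] (S/(PP/S))/NP  lex  "on"
[4,5] ((PP/S)/NP)/S  lex  "dog"
[5,6] S  lex  "park"
[4,6] (PP/S)/NP  >  k=5
[3,6] S/NP  >S  k=4
[6,7] N  lex  "chased"
[7,8] ((NP/S)\(S/NP))\N  lex  "liked"
[6,8] (NP/S)\(S/NP)  <  k=7
[3,8] NP/S  <  k=6
[0,8] S  >  k=3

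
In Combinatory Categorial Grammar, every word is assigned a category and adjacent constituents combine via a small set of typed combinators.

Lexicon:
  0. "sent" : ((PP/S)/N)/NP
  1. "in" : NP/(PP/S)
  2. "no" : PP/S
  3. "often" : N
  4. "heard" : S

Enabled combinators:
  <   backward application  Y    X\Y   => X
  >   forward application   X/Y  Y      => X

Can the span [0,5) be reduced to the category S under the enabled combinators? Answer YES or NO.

NO

((PP/S)/N)/NP NP/(PP/S) PP/S N S
CKY chart[0,5] = {PP}; S ∉ chart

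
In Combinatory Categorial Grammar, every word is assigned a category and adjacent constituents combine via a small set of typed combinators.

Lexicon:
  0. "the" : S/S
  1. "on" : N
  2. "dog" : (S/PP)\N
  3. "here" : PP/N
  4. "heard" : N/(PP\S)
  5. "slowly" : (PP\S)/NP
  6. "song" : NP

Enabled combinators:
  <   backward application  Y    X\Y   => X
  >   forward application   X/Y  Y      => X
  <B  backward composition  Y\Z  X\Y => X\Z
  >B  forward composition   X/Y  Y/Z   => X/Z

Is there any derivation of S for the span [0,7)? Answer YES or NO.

[0,7] S   >
  [0,3] S/PP   >B
    [0,1] "the" : S/S
    [1,3] S/PP   <
      [1,2] "on" : N
      [2,3] "dog" : (S/PP)\N
  [3,7] PP   >
    [3,4] "here" : PP/N
    [4,7] N   >
      [4,5] "heard" : N/(PP\S)
      [5,7] PP\S   >
        [5,6] "slowly" : (PP\S)/NP
        [6,7] "song" : NP

YES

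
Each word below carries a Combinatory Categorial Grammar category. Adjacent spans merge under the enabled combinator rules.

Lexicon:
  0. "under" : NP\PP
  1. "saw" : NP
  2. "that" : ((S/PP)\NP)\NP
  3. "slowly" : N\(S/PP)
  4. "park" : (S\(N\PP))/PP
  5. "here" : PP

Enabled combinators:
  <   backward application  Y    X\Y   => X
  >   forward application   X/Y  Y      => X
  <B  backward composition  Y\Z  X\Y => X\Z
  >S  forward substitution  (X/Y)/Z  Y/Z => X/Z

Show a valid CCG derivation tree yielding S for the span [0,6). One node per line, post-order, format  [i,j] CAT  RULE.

[0,1] NP\PP  lex  "under"
[1,2] NP  lex  "saw"
[2,3] ((S/PP)\NP)\NP  lex  "that"
[1,3] (S/PP)\NP  <  k=2
[3,4] N\(S/PP)  lex  "slowly"
[1,4] N\NP  <B  k=3
[0,4] N\PP  <B  k=1
[4,5] (S\(N\PP))/PP  lex  "park"
[5,6] PP  lex  "here"
[4,6] S\(N\PP)  >  k=5
[0,6] S  <  k=4

[0,6] S   <
  [0,4] N\PP   <B
    [0,1] "under" : NP\PP
    [1,4] N\NP   <B
      [1,3] (S/PP)\NP   <
        [1,2] "saw" : NP
        [2,3] "that" : ((S/PP)\NP)\NP
      [3,4] "slowly" : N\(S/PP)
  [4,6] S\(N\PP)   >
    [4,5] "park" : (S\(N\PP))/PP
    [5,6] "here" : PP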